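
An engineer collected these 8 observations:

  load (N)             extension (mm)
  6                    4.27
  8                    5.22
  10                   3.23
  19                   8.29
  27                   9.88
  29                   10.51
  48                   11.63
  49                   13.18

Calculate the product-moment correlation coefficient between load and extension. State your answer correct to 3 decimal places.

n = 8, Σx = 196, Σy = 66.21, Σxy = 2032.8, Σx² = 6836, Σy² = 641.6821
Sxx = Σx² − (Σx)²/n = 6836 − 4802 = 2034
Sxy = Σxy − (Σx)(Σy)/n = 2032.8 − 1622.145 = 410.655
Syy = Σy² − (Σy)²/n = 641.6821 − 547.970513 = 93.711587
r = Sxy/√(Sxx·Syy) = 410.655/√(190609.368975) = 410.655/436.588329 = 0.940600

0.941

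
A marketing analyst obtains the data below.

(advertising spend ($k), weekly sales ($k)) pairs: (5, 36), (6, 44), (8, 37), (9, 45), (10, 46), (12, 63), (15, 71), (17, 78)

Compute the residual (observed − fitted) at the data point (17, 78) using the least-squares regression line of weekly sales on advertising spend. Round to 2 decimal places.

1.07

n = 8, Σx = 82, Σy = 420, Σxy = 4752, Σx² = 964
Sxx = Σx² − (Σx)²/n = 964 − 840.5 = 123.5
Sxy = Σxy − (Σx)(Σy)/n = 4752 − 4305 = 447
b = Sxy/Sxx = 447/123.5 = 3.619433
a = ȳ − b·x̄ = 52.5 − 3.619433·10.25 = 15.400810
ŷ(17) = 15.400810 + 3.619433·17 = 76.931174
residual = y − ŷ = 78 − 76.931174 = 1.068826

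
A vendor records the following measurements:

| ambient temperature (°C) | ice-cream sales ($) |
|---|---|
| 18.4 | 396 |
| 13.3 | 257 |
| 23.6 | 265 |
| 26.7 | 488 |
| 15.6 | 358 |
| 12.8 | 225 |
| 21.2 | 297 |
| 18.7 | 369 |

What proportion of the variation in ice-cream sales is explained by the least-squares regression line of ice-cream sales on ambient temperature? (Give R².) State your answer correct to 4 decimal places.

n = 8, Σx = 150.3, Σy = 2655, Σxy = 51649.6, Σx² = 2991.63, Σy² = 934393
Sxx = Σx² − (Σx)²/n = 2991.63 − 2823.76125 = 167.86875
Sxy = Σxy − (Σx)(Σy)/n = 51649.6 − 49880.8125 = 1768.7875
Syy = Σy² − (Σy)²/n = 934393 − 881128.125 = 53264.875
R² = Sxy²/(Sxx·Syy) = (1768.7875)²/(167.86875·53264.875) = 0.349897

0.3499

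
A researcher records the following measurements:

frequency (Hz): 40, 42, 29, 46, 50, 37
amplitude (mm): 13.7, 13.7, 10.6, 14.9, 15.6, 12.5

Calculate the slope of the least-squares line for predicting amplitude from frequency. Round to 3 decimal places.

0.242

n = 6, Σx = 244, Σy = 81, Σxy = 3358.7, Σx² = 10190
Sxx = Σx² − (Σx)²/n = 10190 − 9922.666667 = 267.333333
Sxy = Σxy − (Σx)(Σy)/n = 3358.7 − 3294 = 64.7
b = Sxy/Sxx = 64.7/267.333333 = 0.242020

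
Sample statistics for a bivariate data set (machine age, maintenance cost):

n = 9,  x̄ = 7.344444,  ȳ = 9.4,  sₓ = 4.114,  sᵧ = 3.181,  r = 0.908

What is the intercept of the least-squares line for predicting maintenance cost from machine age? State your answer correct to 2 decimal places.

4.24

b = r · sᵧ/sₓ = 0.908 · 3.181/4.114 = 0.702078
a = ȳ − b·x̄ = 9.4 − 0.702078·7.344444 = 4.243629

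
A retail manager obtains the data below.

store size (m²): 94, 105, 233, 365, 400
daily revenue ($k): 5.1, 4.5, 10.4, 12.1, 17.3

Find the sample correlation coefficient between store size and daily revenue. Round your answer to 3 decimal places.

n = 5, Σx = 1197, Σy = 49.4, Σxy = 14711.6, Σx² = 367375, Σy² = 600.12
Sxx = Σx² − (Σx)²/n = 367375 − 286561.8 = 80813.2
Sxy = Σxy − (Σx)(Σy)/n = 14711.6 − 11826.36 = 2885.24
Syy = Σy² − (Σy)²/n = 600.12 − 488.072 = 112.048
r = Sxy/√(Sxx·Syy) = 2885.24/√(9054957.4336) = 2885.24/3009.145632 = 0.958824

0.959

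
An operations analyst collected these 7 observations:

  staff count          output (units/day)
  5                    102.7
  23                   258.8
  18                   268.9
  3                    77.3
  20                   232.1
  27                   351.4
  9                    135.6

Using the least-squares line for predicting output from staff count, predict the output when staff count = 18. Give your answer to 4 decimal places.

235.3585

n = 7, Σx = 105, Σy = 1426.8, Σxy = 26888.2, Σx² = 2097
Sxx = Σx² − (Σx)²/n = 2097 − 1575 = 522
Sxy = Σxy − (Σx)(Σy)/n = 26888.2 − 21402 = 5486.2
b = Sxy/Sxx = 5486.2/522 = 10.509962
a = ȳ − b·x̄ = 203.828571 − 10.509962·15 = 46.179146
ŷ(18) = a + b·18 = 46.179146 + 10.509962·18 = 235.358456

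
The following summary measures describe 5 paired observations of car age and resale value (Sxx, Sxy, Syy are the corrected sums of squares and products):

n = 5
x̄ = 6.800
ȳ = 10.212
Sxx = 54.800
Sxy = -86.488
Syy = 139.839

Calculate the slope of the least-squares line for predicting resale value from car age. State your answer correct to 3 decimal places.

b = Sxy/Sxx = -86.488/54.8 = -1.578248

-1.578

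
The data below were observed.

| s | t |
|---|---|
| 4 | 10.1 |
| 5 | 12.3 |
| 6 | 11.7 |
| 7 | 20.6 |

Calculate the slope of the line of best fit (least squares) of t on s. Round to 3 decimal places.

3.090

n = 4, Σx = 22, Σy = 54.7, Σxy = 316.3, Σx² = 126
Sxx = Σx² − (Σx)²/n = 126 − 121 = 5
Sxy = Σxy − (Σx)(Σy)/n = 316.3 − 300.85 = 15.45
b = Sxy/Sxx = 15.45/5 = 3.09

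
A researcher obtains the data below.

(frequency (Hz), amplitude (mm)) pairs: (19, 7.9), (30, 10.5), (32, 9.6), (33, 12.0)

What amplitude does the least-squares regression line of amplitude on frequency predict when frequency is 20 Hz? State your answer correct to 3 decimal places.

8.076

n = 4, Σx = 114, Σy = 40, Σxy = 1168.3, Σx² = 3374
Sxx = Σx² − (Σx)²/n = 3374 − 3249 = 125
Sxy = Σxy − (Σx)(Σy)/n = 1168.3 − 1140 = 28.3
b = Sxy/Sxx = 28.3/125 = 0.2264
a = ȳ − b·x̄ = 10 − 0.2264·28.5 = 3.5476
ŷ(20) = a + b·20 = 3.5476 + 0.2264·20 = 8.0756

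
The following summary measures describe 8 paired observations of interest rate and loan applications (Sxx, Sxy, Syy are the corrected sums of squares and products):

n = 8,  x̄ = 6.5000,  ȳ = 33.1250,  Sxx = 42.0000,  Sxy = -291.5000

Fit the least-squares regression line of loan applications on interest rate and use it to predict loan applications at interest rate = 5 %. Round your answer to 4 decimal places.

b = Sxy/Sxx = -291.5/42 = -6.940476
a = ȳ − b·x̄ = 33.125 − (-6.940476)·6.5 = 78.238095
ŷ(5) = a + b·5 = 78.238095 + (-6.940476)·5 = 43.535714

43.5357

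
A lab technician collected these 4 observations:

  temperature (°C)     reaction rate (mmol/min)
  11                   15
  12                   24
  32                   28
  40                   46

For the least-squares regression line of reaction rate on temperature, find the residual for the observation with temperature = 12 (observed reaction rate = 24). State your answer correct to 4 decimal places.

5.1324

n = 4, Σx = 95, Σy = 113, Σxy = 3189, Σx² = 2889
Sxx = Σx² − (Σx)²/n = 2889 − 2256.25 = 632.75
Sxy = Σxy − (Σx)(Σy)/n = 3189 − 2683.75 = 505.25
b = Sxy/Sxx = 505.25/632.75 = 0.798499
a = ȳ − b·x̄ = 28.25 − 0.798499·23.75 = 9.285658
ŷ(12) = 9.285658 + 0.798499·12 = 18.867641
residual = y − ŷ = 24 − 18.867641 = 5.132359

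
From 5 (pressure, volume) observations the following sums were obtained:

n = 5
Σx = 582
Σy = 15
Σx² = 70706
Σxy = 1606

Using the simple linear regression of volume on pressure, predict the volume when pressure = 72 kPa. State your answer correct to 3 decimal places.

5.099

Sxx = Σx² − (Σx)²/n = 70706 − 67744.8 = 2961.2
Sxy = Σxy − (Σx)(Σy)/n = 1606 − 1746 = -140
b = Sxy/Sxx = -140/2961.2 = -0.047278
a = ȳ − b·x̄ = 3 − (-0.047278)·116.4 = 8.503174
ŷ(72) = a + b·72 = 8.503174 + (-0.047278)·72 = 5.099149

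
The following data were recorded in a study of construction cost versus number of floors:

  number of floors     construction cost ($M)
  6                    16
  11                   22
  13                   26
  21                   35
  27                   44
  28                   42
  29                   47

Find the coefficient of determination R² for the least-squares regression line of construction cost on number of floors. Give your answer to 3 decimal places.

n = 7, Σx = 135, Σy = 232, Σxy = 5138, Σx² = 3121, Σy² = 8550
Sxx = Σx² − (Σx)²/n = 3121 − 2603.571429 = 517.428571
Sxy = Σxy − (Σx)(Σy)/n = 5138 − 4474.285714 = 663.714286
Syy = Σy² − (Σy)²/n = 8550 − 7689.142857 = 860.857143
R² = Sxy²/(Sxx·Syy) = (663.714286)²/(517.428571·860.857143) = 0.988965

0.989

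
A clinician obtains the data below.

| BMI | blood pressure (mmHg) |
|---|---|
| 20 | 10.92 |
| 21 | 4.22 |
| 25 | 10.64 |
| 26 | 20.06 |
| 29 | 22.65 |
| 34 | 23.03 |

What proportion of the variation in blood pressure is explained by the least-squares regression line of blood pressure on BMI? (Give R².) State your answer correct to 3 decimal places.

n = 6, Σx = 155, Σy = 91.52, Σxy = 2534.45, Σx² = 4139, Σy² = 1696.0714
Sxx = Σx² − (Σx)²/n = 4139 − 4004.166667 = 134.833333
Sxy = Σxy − (Σx)(Σy)/n = 2534.45 − 2364.266667 = 170.183333
Syy = Σy² − (Σy)²/n = 1696.0714 − 1395.985067 = 300.086333
R² = Sxy²/(Sxx·Syy) = (170.183333)²/(134.833333·300.086333) = 0.715798

0.716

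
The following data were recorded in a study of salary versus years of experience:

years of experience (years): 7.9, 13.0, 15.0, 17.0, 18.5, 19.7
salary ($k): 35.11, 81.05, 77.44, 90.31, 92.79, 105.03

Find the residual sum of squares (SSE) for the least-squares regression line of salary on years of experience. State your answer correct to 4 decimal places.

n = 6, Σx = 91.1, Σy = 481.73, Σxy = 7813.595, Σx² = 1475.75, Σy² = 41595.9493
Sxx = Σx² − (Σx)²/n = 1475.75 − 1383.201667 = 92.548333
Sxy = Σxy − (Σx)(Σy)/n = 7813.595 − 7314.267167 = 499.327833
Syy = Σy² − (Σy)²/n = 41595.9493 − 38677.298817 = 2918.650483
b = Sxy/Sxx = 499.327833/92.548333 = 5.395320
SSE = Syy − b·Sxy = 2918.650483 − 5.395320·499.327833 = 224.617256

224.6173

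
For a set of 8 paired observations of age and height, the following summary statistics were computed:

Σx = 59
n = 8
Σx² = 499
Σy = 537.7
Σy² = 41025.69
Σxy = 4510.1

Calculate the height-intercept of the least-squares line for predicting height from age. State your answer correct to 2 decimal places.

Sxx = Σx² − (Σx)²/n = 499 − 435.125 = 63.875
Sxy = Σxy − (Σx)(Σy)/n = 4510.1 − 3965.5375 = 544.5625
b = Sxy/Sxx = 544.5625/63.875 = 8.525440
a = ȳ − b·x̄ = 67.2125 − 8.525440·7.375 = 4.337378

4.34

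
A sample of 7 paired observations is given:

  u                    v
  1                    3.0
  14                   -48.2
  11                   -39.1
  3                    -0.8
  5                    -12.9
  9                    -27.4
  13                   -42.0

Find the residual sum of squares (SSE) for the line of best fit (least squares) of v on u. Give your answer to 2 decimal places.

25.76

n = 7, Σx = 56, Σy = -167.4, Σxy = -1961.4, Σx² = 602, Σy² = 6542.86
Sxx = Σx² − (Σx)²/n = 602 − 448 = 154
Sxy = Σxy − (Σx)(Σy)/n = -1961.4 − (-1339.2) = -622.2
Syy = Σy² − (Σy)²/n = 6542.86 − 4003.251429 = 2539.608571
b = Sxy/Sxx = -622.2/154 = -4.040260
SSE = Syy − b·Sxy = 2539.608571 − (-4.040260)·(-622.2) = 25.758961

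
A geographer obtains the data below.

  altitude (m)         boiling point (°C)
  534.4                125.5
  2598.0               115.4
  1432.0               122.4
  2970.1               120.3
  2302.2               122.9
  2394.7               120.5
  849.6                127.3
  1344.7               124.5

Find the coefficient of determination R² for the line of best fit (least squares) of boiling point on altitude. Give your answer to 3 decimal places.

0.655

n = 8, Σx = 14425.7, Σy = 978.8, Σxy = 1746527.19, Σx² = 31472056.55, Σy² = 119851.46
Sxx = Σx² − (Σx)²/n = 31472056.55 − 26012602.56125 = 5459453.98875
Sxy = Σxy − (Σx)(Σy)/n = 1746527.19 − 1764984.395 = -18457.205
Syy = Σy² − (Σy)²/n = 119851.46 − 119756.18 = 95.28
R² = Sxy²/(Sxx·Syy) = (-18457.205)²/(5459453.98875·95.28) = 0.654909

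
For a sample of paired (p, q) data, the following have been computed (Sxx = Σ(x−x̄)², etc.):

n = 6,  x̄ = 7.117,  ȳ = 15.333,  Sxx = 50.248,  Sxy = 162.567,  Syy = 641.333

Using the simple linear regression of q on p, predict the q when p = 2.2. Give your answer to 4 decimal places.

b = Sxy/Sxx = 162.567/50.248 = 3.235293
a = ȳ − b·x̄ = 15.333 − 3.235293·7.117 = -7.692580
ŷ(2.2) = a + b·2.2 = -7.692580 + 3.235293·2.2 = -0.574935

-0.5749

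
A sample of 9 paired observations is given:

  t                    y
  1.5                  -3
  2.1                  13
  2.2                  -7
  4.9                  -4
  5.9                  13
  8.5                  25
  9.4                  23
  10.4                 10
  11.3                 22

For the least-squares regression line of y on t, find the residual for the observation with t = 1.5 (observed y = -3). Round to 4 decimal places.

-2.1104

n = 9, Σx = 56.2, Σy = 92, Σxy = 845.8, Σx² = 466.78
Sxx = Σx² − (Σx)²/n = 466.78 − 350.937778 = 115.842222
Sxy = Σxy − (Σx)(Σy)/n = 845.8 − 574.488889 = 271.311111
b = Sxy/Sxx = 271.311111/115.842222 = 2.342074
a = ȳ − b·x̄ = 10.222222 − 2.342074·6.244444 = -4.402732
ŷ(1.5) = -4.402732 + 2.342074·1.5 = -0.889620
residual = y − ŷ = -3 − (-0.889620) = -2.110380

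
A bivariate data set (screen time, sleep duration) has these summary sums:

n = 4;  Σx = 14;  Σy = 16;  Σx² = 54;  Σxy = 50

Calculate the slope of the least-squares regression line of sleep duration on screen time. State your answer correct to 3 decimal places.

Sxx = Σx² − (Σx)²/n = 54 − 49 = 5
Sxy = Σxy − (Σx)(Σy)/n = 50 − 56 = -6
b = Sxy/Sxx = -6/5 = -1.2

-1.200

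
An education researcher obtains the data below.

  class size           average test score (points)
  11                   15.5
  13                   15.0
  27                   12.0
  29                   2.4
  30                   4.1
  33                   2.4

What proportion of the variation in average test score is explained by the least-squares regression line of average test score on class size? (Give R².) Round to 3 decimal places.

n = 6, Σx = 143, Σy = 51.4, Σxy = 961.3, Σx² = 3849, Σy² = 637.58
Sxx = Σx² − (Σx)²/n = 3849 − 3408.166667 = 440.833333
Sxy = Σxy − (Σx)(Σy)/n = 961.3 − 1225.033333 = -263.733333
Syy = Σy² − (Σy)²/n = 637.58 − 440.326667 = 197.253333
R² = Sxy²/(Sxx·Syy) = (-263.733333)²/(440.833333·197.253333) = 0.799892

0.800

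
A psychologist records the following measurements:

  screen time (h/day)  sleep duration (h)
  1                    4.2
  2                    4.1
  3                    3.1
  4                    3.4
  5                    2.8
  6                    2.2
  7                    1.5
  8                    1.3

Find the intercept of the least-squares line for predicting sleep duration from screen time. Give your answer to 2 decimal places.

n = 8, Σx = 36, Σy = 22.6, Σxy = 83.4, Σx² = 204
Sxx = Σx² − (Σx)²/n = 204 − 162 = 42
Sxy = Σxy − (Σx)(Σy)/n = 83.4 − 101.7 = -18.3
b = Sxy/Sxx = -18.3/42 = -0.435714
a = ȳ − b·x̄ = 2.825 − (-0.435714)·4.5 = 4.785714

4.79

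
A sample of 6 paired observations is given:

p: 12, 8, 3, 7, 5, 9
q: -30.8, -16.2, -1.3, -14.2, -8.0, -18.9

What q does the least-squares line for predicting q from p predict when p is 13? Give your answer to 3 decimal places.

n = 6, Σx = 44, Σy = -89.4, Σxy = -812.6, Σx² = 372
Sxx = Σx² − (Σx)²/n = 372 − 322.666667 = 49.333333
Sxy = Σxy − (Σx)(Σy)/n = -812.6 − (-655.6) = -157
b = Sxy/Sxx = -157/49.333333 = -3.182432
a = ȳ − b·x̄ = -14.9 − (-3.182432)·7.333333 = 8.437838
ŷ(13) = a + b·13 = 8.437838 + (-3.182432)·13 = -32.933784

-32.934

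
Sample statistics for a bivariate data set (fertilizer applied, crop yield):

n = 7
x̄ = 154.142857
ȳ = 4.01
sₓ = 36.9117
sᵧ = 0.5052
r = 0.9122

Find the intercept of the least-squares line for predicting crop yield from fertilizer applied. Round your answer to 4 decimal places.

2.0855

b = r · sᵧ/sₓ = 0.9122 · 0.5052/36.9117 = 0.012485
a = ȳ − b·x̄ = 4.01 − 0.012485·154.142857 = 2.085523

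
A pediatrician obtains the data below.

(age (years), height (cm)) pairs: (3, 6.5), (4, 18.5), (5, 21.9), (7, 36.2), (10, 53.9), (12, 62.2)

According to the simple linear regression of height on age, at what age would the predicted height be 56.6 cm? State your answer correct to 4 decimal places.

10.6964

n = 6, Σx = 41, Σy = 199.2, Σxy = 1741.8, Σx² = 343
Sxx = Σx² − (Σx)²/n = 343 − 280.166667 = 62.833333
Sxy = Σxy − (Σx)(Σy)/n = 1741.8 − 1361.2 = 380.6
b = Sxy/Sxx = 380.6/62.833333 = 6.057294
a = ȳ − b·x̄ = 33.2 − 6.057294·6.833333 = -8.191512
Set a + b·x = 56.6: x = (56.6 − (-8.191512)) / 6.057294 = 10.696444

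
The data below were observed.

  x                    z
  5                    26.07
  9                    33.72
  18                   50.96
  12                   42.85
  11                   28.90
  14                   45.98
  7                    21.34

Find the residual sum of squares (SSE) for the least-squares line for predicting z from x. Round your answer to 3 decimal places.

n = 7, Σx = 76, Σy = 249.82, Σxy = 2976.31, Σx² = 940, Σy² = 9654.4934
Sxx = Σx² − (Σx)²/n = 940 − 825.142857 = 114.857143
Sxy = Σxy − (Σx)(Σy)/n = 2976.31 − 2712.331429 = 263.978571
Syy = Σy² − (Σy)²/n = 9654.4934 − 8915.718914 = 738.774486
b = Sxy/Sxx = 263.978571/114.857143 = 2.298321
SSE = Syy − b·Sxy = 738.774486 − 2.298321·263.978571 = 132.067019

132.067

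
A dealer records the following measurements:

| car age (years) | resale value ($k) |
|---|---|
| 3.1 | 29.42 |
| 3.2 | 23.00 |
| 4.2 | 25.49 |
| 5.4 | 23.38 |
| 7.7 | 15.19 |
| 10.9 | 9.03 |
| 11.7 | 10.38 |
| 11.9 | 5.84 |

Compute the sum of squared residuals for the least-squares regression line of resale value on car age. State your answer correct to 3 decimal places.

34.921

n = 8, Σx = 58.1, Σy = 141.73, Σxy = 804.444, Σx² = 523.25, Σy² = 3045.0279
Sxx = Σx² − (Σx)²/n = 523.25 − 421.95125 = 101.29875
Sxy = Σxy − (Σx)(Σy)/n = 804.444 − 1029.314125 = -224.870125
Syy = Σy² − (Σy)²/n = 3045.0279 − 2510.924112 = 534.103787
b = Sxy/Sxx = -224.870125/101.29875 = -2.219871
SSE = Syy − b·Sxy = 534.103787 − (-2.219871)·(-224.870125) = 34.921190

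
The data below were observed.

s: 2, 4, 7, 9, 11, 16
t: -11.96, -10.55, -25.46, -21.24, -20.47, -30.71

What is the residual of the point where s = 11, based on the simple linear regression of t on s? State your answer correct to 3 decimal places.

n = 6, Σx = 49, Σy = -120.39, Σxy = -1152.03, Σx² = 527
Sxx = Σx² − (Σx)²/n = 527 − 400.166667 = 126.833333
Sxy = Σxy − (Σx)(Σy)/n = -1152.03 − (-983.185) = -168.845
b = Sxy/Sxx = -168.845/126.833333 = -1.331235
a = ȳ − b·x̄ = -20.065 − (-1.331235)·8.166667 = -9.193246
ŷ(11) = -9.193246 + (-1.331235)·11 = -23.836833
residual = y − ŷ = -20.47 − (-23.836833) = 3.366833

3.367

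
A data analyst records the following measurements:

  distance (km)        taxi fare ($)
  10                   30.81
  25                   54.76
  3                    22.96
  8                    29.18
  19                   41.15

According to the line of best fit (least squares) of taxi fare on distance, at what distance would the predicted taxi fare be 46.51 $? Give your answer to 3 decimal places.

n = 5, Σx = 65, Σy = 178.86, Σxy = 2761.27, Σx² = 1159
Sxx = Σx² − (Σx)²/n = 1159 − 845 = 314
Sxy = Σxy − (Σx)(Σy)/n = 2761.27 − 2325.18 = 436.09
b = Sxy/Sxx = 436.09/314 = 1.388822
a = ȳ − b·x̄ = 35.772 − 1.388822·13 = 17.717318
Set a + b·x = 46.51: x = (46.51 − 17.717318) / 1.388822 = 20.731734

20.732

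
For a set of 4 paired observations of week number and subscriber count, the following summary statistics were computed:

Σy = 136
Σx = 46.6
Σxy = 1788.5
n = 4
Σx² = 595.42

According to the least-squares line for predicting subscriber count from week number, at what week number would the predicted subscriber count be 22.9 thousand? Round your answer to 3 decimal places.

Sxx = Σx² − (Σx)²/n = 595.42 − 542.89 = 52.53
Sxy = Σxy − (Σx)(Σy)/n = 1788.5 − 1584.4 = 204.1
b = Sxy/Sxx = 204.1/52.53 = 3.885399
a = ȳ − b·x̄ = 34 − 3.885399·11.65 = -11.264896
Set a + b·x = 22.9: x = (22.9 − (-11.264896)) / 3.885399 = 8.793150

8.793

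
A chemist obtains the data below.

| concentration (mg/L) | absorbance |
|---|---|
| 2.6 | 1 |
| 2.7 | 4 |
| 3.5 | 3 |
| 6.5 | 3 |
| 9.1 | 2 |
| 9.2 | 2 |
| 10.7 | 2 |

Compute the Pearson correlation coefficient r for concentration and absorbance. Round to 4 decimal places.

n = 7, Σx = 44.3, Σy = 17, Σxy = 101.4, Σx² = 350.49, Σy² = 47
Sxx = Σx² − (Σx)²/n = 350.49 − 280.355714 = 70.134286
Sxy = Σxy − (Σx)(Σy)/n = 101.4 − 107.585714 = -6.185714
Syy = Σy² − (Σy)²/n = 47 − 41.285714 = 5.714286
r = Sxy/√(Sxx·Syy) = -6.185714/√(400.767347) = -6.185714/20.019174 = -0.308989

-0.3090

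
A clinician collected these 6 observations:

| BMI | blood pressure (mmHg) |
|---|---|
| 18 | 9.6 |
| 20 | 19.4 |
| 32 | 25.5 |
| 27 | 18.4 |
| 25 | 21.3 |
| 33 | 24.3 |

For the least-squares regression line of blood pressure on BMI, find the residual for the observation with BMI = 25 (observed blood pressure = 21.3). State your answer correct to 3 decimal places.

n = 6, Σx = 155, Σy = 118.5, Σxy = 3208, Σx² = 4191
Sxx = Σx² − (Σx)²/n = 4191 − 4004.166667 = 186.833333
Sxy = Σxy − (Σx)(Σy)/n = 3208 − 3061.25 = 146.75
b = Sxy/Sxx = 146.75/186.833333 = 0.785459
a = ȳ − b·x̄ = 19.75 − 0.785459·25.833333 = -0.541035
ŷ(25) = -0.541035 + 0.785459·25 = 19.095450
residual = y − ŷ = 21.3 − 19.095450 = 2.204550

2.205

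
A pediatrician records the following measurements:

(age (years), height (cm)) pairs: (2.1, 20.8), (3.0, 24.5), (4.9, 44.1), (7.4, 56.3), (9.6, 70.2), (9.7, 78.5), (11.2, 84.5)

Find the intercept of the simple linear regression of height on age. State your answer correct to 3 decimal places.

5.669

n = 7, Σx = 47.9, Σy = 378.9, Σxy = 3131.66, Σx² = 403.87
Sxx = Σx² − (Σx)²/n = 403.87 − 327.772857 = 76.097143
Sxy = Σxy − (Σx)(Σy)/n = 3131.66 − 2592.758571 = 538.901429
b = Sxy/Sxx = 538.901429/76.097143 = 7.081756
a = ȳ − b·x̄ = 54.128571 − 7.081756·6.842857 = 5.669124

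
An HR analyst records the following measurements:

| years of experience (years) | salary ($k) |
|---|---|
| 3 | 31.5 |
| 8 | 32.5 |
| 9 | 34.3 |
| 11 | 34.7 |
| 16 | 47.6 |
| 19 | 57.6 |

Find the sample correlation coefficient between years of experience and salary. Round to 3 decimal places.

n = 6, Σx = 66, Σy = 238.2, Σxy = 2900.9, Σx² = 892, Σy² = 10012.6
Sxx = Σx² − (Σx)²/n = 892 − 726 = 166
Sxy = Σxy − (Σx)(Σy)/n = 2900.9 − 2620.2 = 280.7
Syy = Σy² − (Σy)²/n = 10012.6 − 9456.54 = 556.06
r = Sxy/√(Sxx·Syy) = 280.7/√(92305.96) = 280.7/303.818959 = 0.923905

0.924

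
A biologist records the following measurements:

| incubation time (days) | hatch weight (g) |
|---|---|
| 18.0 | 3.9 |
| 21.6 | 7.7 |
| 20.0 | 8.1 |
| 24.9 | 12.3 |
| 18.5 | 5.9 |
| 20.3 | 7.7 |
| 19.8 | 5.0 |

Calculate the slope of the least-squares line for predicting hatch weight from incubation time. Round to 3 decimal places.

n = 7, Σx = 143.1, Σy = 50.6, Σxy = 1069.25, Σx² = 2956.95
Sxx = Σx² − (Σx)²/n = 2956.95 − 2925.372857 = 31.577143
Sxy = Σxy − (Σx)(Σy)/n = 1069.25 − 1034.408571 = 34.841429
b = Sxy/Sxx = 34.841429/31.577143 = 1.103375

1.103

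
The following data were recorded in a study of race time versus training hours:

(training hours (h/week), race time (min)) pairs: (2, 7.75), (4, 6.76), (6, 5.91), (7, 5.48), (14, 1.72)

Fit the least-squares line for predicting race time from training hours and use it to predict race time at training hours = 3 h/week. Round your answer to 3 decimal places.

n = 5, Σx = 33, Σy = 27.62, Σxy = 140.44, Σx² = 301
Sxx = Σx² − (Σx)²/n = 301 − 217.8 = 83.2
Sxy = Σxy − (Σx)(Σy)/n = 140.44 − 182.292 = -41.852
b = Sxy/Sxx = -41.852/83.2 = -0.503029
a = ȳ − b·x̄ = 5.524 − (-0.503029)·6.6 = 8.843990
ŷ(3) = a + b·3 = 8.843990 + (-0.503029)·3 = 7.334904

7.335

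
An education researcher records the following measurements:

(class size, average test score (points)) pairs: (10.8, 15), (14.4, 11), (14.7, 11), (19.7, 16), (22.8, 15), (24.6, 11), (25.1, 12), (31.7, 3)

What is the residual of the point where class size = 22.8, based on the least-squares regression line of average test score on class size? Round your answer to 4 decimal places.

n = 8, Σx = 163.8, Σy = 94, Σxy = 1806.2, Σx² = 3688.08
Sxx = Σx² − (Σx)²/n = 3688.08 − 3353.805 = 334.275
Sxy = Σxy − (Σx)(Σy)/n = 1806.2 − 1924.65 = -118.45
b = Sxy/Sxx = -118.45/334.275 = -0.354349
a = ȳ − b·x̄ = 11.75 − (-0.354349)·20.475 = 19.005295
ŷ(22.8) = 19.005295 + (-0.354349)·22.8 = 10.926139
residual = y − ŷ = 15 − 10.926139 = 4.073861

4.0739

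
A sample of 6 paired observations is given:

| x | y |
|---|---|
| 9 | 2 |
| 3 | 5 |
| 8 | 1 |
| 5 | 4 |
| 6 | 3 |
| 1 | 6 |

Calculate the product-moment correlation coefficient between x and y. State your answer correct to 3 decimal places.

-0.959

n = 6, Σx = 32, Σy = 21, Σxy = 85, Σx² = 216, Σy² = 91
Sxx = Σx² − (Σx)²/n = 216 − 170.666667 = 45.333333
Sxy = Σxy − (Σx)(Σy)/n = 85 − 112 = -27
Syy = Σy² − (Σy)²/n = 91 − 73.5 = 17.5
r = Sxy/√(Sxx·Syy) = -27/√(793.333333) = -27/28.166174 = -0.958597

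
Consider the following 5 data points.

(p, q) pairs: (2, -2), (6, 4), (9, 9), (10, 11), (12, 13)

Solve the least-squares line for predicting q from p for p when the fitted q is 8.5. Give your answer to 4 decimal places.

8.7702

n = 5, Σx = 39, Σy = 35, Σxy = 367, Σx² = 365
Sxx = Σx² − (Σx)²/n = 365 − 304.2 = 60.8
Sxy = Σxy − (Σx)(Σy)/n = 367 − 273 = 94
b = Sxy/Sxx = 94/60.8 = 1.546053
a = ȳ − b·x̄ = 7 − 1.546053·7.8 = -5.059211
Set a + b·x = 8.5: x = (8.5 − (-5.059211)) / 1.546053 = 8.770213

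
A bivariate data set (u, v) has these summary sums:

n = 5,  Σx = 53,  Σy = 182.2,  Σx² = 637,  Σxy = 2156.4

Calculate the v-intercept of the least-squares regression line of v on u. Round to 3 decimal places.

4.713

Sxx = Σx² − (Σx)²/n = 637 − 561.8 = 75.2
Sxy = Σxy − (Σx)(Σy)/n = 2156.4 − 1931.32 = 225.08
b = Sxy/Sxx = 225.08/75.2 = 2.993085
a = ȳ − b·x̄ = 36.44 − 2.993085·10.6 = 4.713298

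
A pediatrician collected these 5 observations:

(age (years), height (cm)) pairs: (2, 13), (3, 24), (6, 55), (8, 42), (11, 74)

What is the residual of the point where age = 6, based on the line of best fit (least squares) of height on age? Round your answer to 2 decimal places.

n = 5, Σx = 30, Σy = 208, Σxy = 1578, Σx² = 234
Sxx = Σx² − (Σx)²/n = 234 − 180 = 54
Sxy = Σxy − (Σx)(Σy)/n = 1578 − 1248 = 330
b = Sxy/Sxx = 330/54 = 6.111111
a = ȳ − b·x̄ = 41.6 − 6.111111·6 = 4.933333
ŷ(6) = 4.933333 + 6.111111·6 = 41.6
residual = y − ŷ = 55 − 41.6 = 13.4

13.40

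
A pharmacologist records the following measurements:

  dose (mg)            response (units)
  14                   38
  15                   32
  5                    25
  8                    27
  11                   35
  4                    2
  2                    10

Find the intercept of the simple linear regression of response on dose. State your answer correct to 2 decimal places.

n = 7, Σx = 59, Σy = 169, Σxy = 1766, Σx² = 651
Sxx = Σx² − (Σx)²/n = 651 − 497.285714 = 153.714286
Sxy = Σxy − (Σx)(Σy)/n = 1766 − 1424.428571 = 341.571429
b = Sxy/Sxx = 341.571429/153.714286 = 2.222119
a = ȳ − b·x̄ = 24.142857 − 2.222119·8.428571 = 5.413569

5.41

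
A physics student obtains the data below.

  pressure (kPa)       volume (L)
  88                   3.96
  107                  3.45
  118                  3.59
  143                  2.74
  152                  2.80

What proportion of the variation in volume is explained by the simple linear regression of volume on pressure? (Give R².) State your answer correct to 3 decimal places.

n = 5, Σx = 608, Σy = 16.54, Σxy = 1958.67, Σx² = 76670, Σy² = 55.8198
Sxx = Σx² − (Σx)²/n = 76670 − 73932.8 = 2737.2
Sxy = Σxy − (Σx)(Σy)/n = 1958.67 − 2011.264 = -52.594
Syy = Σy² − (Σy)²/n = 55.8198 − 54.71432 = 1.10548
R² = Sxy²/(Sxx·Syy) = (-52.594)²/(2737.2·1.10548) = 0.914145

0.914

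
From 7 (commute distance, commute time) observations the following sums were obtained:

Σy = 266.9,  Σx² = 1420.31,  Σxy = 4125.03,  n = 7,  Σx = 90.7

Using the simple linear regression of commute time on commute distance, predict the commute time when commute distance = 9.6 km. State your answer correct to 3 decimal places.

28.996

Sxx = Σx² − (Σx)²/n = 1420.31 − 1175.212857 = 245.097143
Sxy = Σxy − (Σx)(Σy)/n = 4125.03 − 3458.261429 = 666.768571
b = Sxy/Sxx = 666.768571/245.097143 = 2.720426
a = ȳ − b·x̄ = 38.128571 − 2.720426·12.957143 = 2.879627
ŷ(9.6) = a + b·9.6 = 2.879627 + 2.720426·9.6 = 28.995714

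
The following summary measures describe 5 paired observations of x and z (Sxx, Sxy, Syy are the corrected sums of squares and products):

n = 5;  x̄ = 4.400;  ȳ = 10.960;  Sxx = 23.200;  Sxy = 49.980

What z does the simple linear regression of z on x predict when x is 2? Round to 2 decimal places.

b = Sxy/Sxx = 49.98/23.2 = 2.154310
a = ȳ − b·x̄ = 10.96 − 2.154310·4.4 = 1.481034
ŷ(2) = a + b·2 = 1.481034 + 2.154310·2 = 5.789655

5.79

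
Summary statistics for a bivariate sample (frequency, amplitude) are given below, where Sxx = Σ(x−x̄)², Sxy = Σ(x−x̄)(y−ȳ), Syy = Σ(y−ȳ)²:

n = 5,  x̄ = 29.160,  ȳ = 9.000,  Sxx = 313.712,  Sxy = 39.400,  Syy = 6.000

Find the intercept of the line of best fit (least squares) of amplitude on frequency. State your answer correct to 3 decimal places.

b = Sxy/Sxx = 39.4/313.712 = 0.125593
a = ȳ − b·x̄ = 9 − 0.125593·29.16 = 5.337711

5.338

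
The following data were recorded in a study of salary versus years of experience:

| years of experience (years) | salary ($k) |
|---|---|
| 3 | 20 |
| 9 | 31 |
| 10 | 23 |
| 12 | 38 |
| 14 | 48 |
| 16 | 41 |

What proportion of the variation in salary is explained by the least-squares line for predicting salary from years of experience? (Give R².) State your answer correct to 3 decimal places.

n = 6, Σx = 64, Σy = 201, Σxy = 2353, Σx² = 786, Σy² = 7319
Sxx = Σx² − (Σx)²/n = 786 − 682.666667 = 103.333333
Sxy = Σxy − (Σx)(Σy)/n = 2353 − 2144 = 209
Syy = Σy² − (Σy)²/n = 7319 − 6733.5 = 585.5
R² = Sxy²/(Sxx·Syy) = (209)²/(103.333333·585.5) = 0.721980

0.722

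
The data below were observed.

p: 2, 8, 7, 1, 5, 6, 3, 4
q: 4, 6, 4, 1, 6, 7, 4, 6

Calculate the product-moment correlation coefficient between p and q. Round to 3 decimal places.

0.672

n = 8, Σx = 36, Σy = 38, Σxy = 193, Σx² = 204, Σy² = 206
Sxx = Σx² − (Σx)²/n = 204 − 162 = 42
Sxy = Σxy − (Σx)(Σy)/n = 193 − 171 = 22
Syy = Σy² − (Σy)²/n = 206 − 180.5 = 25.5
r = Sxy/√(Sxx·Syy) = 22/√(1071) = 22/32.726136 = 0.672246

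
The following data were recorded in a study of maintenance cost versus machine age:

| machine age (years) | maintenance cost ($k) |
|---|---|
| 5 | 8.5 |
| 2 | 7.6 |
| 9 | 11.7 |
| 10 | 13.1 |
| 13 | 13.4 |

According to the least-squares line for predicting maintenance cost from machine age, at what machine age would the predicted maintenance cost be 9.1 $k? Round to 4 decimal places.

n = 5, Σx = 39, Σy = 54.3, Σxy = 468.2, Σx² = 379
Sxx = Σx² − (Σx)²/n = 379 − 304.2 = 74.8
Sxy = Σxy − (Σx)(Σy)/n = 468.2 − 423.54 = 44.66
b = Sxy/Sxx = 44.66/74.8 = 0.597059
a = ȳ − b·x̄ = 10.86 − 0.597059·7.8 = 6.202941
Set a + b·x = 9.1: x = (9.1 − 6.202941) / 0.597059 = 4.852217

4.8522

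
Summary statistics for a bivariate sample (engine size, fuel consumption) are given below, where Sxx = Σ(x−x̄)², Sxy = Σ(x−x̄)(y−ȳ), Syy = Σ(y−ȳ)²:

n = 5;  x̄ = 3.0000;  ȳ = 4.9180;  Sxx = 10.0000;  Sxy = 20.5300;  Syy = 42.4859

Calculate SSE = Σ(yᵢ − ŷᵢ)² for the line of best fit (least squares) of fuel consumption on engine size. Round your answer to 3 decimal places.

b = Sxy/Sxx = 20.53/10 = 2.053
SSE = Syy − b·Sxy = 42.4859 − 2.053·20.53 = 0.33781

0.338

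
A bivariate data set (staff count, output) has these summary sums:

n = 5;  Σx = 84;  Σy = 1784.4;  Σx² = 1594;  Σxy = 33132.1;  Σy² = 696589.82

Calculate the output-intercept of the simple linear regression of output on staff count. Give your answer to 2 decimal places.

Sxx = Σx² − (Σx)²/n = 1594 − 1411.2 = 182.8
Sxy = Σxy − (Σx)(Σy)/n = 33132.1 − 29977.92 = 3154.18
b = Sxy/Sxx = 3154.18/182.8 = 17.254814
a = ȳ − b·x̄ = 356.88 − 17.254814·16.8 = 66.999125

67.00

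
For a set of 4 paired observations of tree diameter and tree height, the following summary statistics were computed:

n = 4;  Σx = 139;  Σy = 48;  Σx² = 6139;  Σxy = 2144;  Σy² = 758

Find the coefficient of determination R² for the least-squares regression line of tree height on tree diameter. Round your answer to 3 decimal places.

0.951

Sxx = Σx² − (Σx)²/n = 6139 − 4830.25 = 1308.75
Sxy = Σxy − (Σx)(Σy)/n = 2144 − 1668 = 476
Syy = Σy² − (Σy)²/n = 758 − 576 = 182
R² = Sxy²/(Sxx·Syy) = (476)²/(1308.75·182) = 0.951231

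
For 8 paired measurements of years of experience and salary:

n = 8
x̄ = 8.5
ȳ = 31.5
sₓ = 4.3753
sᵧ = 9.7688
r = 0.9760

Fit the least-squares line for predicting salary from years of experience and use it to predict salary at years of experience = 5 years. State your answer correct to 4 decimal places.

b = r · sᵧ/sₓ = 0.976 · 9.7688/4.3753 = 2.179130
a = ȳ − b·x̄ = 31.5 − 2.179130·8.5 = 12.977392
ŷ(5) = a + b·5 = 12.977392 + 2.179130·5 = 23.873044

23.8730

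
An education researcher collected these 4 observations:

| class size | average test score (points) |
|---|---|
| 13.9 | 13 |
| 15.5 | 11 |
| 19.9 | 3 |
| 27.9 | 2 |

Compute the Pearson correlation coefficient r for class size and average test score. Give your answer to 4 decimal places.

-0.8893

n = 4, Σx = 77.2, Σy = 29, Σxy = 466.7, Σx² = 1607.88, Σy² = 303
Sxx = Σx² − (Σx)²/n = 1607.88 − 1489.96 = 117.92
Sxy = Σxy − (Σx)(Σy)/n = 466.7 − 559.7 = -93
Syy = Σy² − (Σy)²/n = 303 − 210.25 = 92.75
r = Sxy/√(Sxx·Syy) = -93/√(10937.08) = -93/104.580495 = -0.889267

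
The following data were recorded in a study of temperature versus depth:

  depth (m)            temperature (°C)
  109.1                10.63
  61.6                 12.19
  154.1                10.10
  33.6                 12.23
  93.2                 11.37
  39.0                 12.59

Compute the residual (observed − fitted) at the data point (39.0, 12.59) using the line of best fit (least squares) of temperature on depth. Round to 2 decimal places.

n = 6, Σx = 490.6, Σy = 69.11, Σxy = 5428.669, Σx² = 50780.38
Sxx = Σx² − (Σx)²/n = 50780.38 − 40114.726667 = 10665.653333
Sxy = Σxy − (Σx)(Σy)/n = 5428.669 − 5650.894333 = -222.225333
b = Sxy/Sxx = -222.225333/10665.653333 = -0.020836
a = ȳ − b·x̄ = 11.518333 − (-0.020836)·81.766667 = 13.221991
ŷ(39.0) = 13.221991 + (-0.020836)·39 = 12.409403
residual = y − ŷ = 12.59 − 12.409403 = 0.180597

0.18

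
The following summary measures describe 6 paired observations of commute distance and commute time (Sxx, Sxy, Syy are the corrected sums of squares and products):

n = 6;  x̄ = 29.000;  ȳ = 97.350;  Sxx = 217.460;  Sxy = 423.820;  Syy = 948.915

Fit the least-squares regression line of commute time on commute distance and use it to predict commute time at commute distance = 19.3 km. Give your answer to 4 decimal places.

78.4451

b = Sxy/Sxx = 423.82/217.46 = 1.948956
a = ȳ − b·x̄ = 97.35 − 1.948956·29 = 40.830272
ŷ(19.3) = a + b·19.3 = 40.830272 + 1.948956·19.3 = 78.445126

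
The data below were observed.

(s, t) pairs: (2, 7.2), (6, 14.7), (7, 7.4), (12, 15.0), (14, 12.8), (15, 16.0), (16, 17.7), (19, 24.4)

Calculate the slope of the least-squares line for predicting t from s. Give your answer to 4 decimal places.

n = 8, Σx = 91, Σy = 115.2, Σxy = 1500.4, Σx² = 1271
Sxx = Σx² − (Σx)²/n = 1271 − 1035.125 = 235.875
Sxy = Σxy − (Σx)(Σy)/n = 1500.4 − 1310.4 = 190
b = Sxy/Sxx = 190/235.875 = 0.805511

0.8055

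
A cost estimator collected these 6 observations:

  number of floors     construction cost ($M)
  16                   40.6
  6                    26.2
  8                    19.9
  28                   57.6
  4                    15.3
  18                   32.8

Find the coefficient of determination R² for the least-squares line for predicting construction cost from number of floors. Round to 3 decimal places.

0.900

n = 6, Σx = 80, Σy = 192.4, Σxy = 3230.4, Σx² = 1480, Σy² = 7358.5
Sxx = Σx² − (Σx)²/n = 1480 − 1066.666667 = 413.333333
Sxy = Σxy − (Σx)(Σy)/n = 3230.4 − 2565.333333 = 665.066667
Syy = Σy² − (Σy)²/n = 7358.5 − 6169.626667 = 1188.873333
R² = Sxy²/(Sxx·Syy) = (665.066667)²/(413.333333·1188.873333) = 0.900107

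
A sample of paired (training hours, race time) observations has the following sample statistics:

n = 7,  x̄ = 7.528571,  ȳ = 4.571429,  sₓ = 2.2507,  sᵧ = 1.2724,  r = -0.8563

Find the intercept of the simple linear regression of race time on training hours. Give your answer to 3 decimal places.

8.216

b = r · sᵧ/sₓ = -0.8563 · 1.2724/2.2507 = -0.484097
a = ȳ − b·x̄ = 4.571429 − (-0.484097)·7.528571 = 8.215984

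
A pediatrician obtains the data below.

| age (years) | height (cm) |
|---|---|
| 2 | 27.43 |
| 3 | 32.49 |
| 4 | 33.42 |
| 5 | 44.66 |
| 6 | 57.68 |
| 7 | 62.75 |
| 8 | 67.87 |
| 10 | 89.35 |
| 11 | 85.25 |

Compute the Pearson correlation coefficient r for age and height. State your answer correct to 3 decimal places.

0.984

n = 9, Σx = 56, Σy = 500.9, Σxy = 3668.85, Σx² = 424, Σy² = 32041.2838
Sxx = Σx² − (Σx)²/n = 424 − 348.444444 = 75.555556
Sxy = Σxy − (Σx)(Σy)/n = 3668.85 − 3116.711111 = 552.138889
Syy = Σy² − (Σy)²/n = 32041.2838 − 27877.867778 = 4163.416022
r = Sxy/√(Sxx·Syy) = 552.138889/√(314569.210568) = 552.138889/560.864699 = 0.984442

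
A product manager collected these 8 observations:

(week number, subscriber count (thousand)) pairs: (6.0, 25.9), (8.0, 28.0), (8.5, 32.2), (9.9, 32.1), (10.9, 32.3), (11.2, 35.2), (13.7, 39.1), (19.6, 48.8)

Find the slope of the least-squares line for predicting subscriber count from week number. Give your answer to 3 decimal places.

1.683

n = 8, Σx = 87.8, Σy = 273.6, Σxy = 3209.35, Σx² = 1086.36
Sxx = Σx² − (Σx)²/n = 1086.36 − 963.605 = 122.755
Sxy = Σxy − (Σx)(Σy)/n = 3209.35 − 3002.76 = 206.59
b = Sxy/Sxx = 206.59/122.755 = 1.682946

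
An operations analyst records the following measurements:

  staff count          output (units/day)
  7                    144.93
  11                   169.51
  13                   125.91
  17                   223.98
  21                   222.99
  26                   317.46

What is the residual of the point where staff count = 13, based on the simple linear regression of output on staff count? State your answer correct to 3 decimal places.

-49.185

n = 6, Σx = 95, Σy = 1204.78, Σxy = 21260.36, Σx² = 1745
Sxx = Σx² − (Σx)²/n = 1745 − 1504.166667 = 240.833333
Sxy = Σxy − (Σx)(Σy)/n = 21260.36 − 19075.683333 = 2184.676667
b = Sxy/Sxx = 2184.676667/240.833333 = 9.071322
a = ȳ − b·x̄ = 200.796667 − 9.071322·15.833333 = 57.167405
ŷ(13) = 57.167405 + 9.071322·13 = 175.094588
residual = y − ŷ = 125.91 − 175.094588 = -49.184588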